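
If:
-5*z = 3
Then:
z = -3/5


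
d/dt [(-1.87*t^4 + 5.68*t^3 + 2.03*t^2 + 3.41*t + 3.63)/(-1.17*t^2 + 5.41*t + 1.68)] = (4.3758*t^5 - 36.9957*t^4 + 48.8912*t^3 + 43.5992*t^2 + 15.315*t - 13.9095)/(1.3689*t^4 - 12.6594*t^3 + 25.3369*t^2 + 18.1776*t + 2.8224)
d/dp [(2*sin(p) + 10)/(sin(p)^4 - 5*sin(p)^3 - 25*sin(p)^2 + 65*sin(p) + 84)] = 2*(-3*sin(p)^4 - 10*sin(p)^3 + 100*sin(p)^2 + 250*sin(p) - 241)*cos(p)/(sin(p)^4 - 5*sin(p)^3 - 25*sin(p)^2 + 65*sin(p) + 84)^2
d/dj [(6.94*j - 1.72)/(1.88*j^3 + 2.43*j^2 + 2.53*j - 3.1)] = (-26.0944*j^3 - 7.1634*j^2 + 8.3592*j - 17.1624)/(3.5344*j^6 + 9.1368*j^5 + 15.4177*j^4 + 0.639800000000001*j^3 - 8.6651*j^2 - 15.686*j + 9.61)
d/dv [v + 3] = 1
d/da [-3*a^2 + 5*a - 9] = 5 - 6*a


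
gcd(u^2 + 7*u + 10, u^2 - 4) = u + 2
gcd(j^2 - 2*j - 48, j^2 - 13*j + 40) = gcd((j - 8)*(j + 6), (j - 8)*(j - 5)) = j - 8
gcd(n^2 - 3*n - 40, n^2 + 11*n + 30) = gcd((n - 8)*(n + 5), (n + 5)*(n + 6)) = n + 5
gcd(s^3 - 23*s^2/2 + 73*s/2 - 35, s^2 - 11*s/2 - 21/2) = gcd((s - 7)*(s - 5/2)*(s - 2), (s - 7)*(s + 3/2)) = s - 7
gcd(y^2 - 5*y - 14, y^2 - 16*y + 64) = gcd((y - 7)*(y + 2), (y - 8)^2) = 1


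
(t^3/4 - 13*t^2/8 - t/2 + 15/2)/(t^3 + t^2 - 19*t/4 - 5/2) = (2*t^3 - 13*t^2 - 4*t + 60)/(2*(4*t^3 + 4*t^2 - 19*t - 10))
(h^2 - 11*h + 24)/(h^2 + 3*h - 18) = (h - 8)/(h + 6)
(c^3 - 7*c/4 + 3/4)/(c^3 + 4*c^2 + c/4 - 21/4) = (2*c - 1)/(2*c + 7)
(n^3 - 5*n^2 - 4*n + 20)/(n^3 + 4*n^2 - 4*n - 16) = (n - 5)/(n + 4)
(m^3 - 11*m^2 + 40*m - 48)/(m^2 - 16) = (m^2 - 7*m + 12)/(m + 4)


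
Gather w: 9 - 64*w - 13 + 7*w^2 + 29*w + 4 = 7*w^2 - 35*w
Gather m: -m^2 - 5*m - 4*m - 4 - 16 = -m^2 - 9*m - 20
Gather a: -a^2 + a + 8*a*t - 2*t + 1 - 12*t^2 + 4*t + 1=-a^2 + a*(8*t + 1) - 12*t^2 + 2*t + 2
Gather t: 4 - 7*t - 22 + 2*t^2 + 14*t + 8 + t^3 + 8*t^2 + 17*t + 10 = t^3 + 10*t^2 + 24*t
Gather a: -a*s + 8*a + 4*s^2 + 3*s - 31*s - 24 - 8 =a*(8 - s) + 4*s^2 - 28*s - 32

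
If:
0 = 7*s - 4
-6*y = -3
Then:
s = 4/7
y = 1/2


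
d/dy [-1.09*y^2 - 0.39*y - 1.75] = -2.18*y - 0.39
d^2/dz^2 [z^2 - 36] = 2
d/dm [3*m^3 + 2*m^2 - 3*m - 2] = 9*m^2 + 4*m - 3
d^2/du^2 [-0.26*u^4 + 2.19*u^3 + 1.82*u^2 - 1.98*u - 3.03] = -3.12*u^2 + 13.14*u + 3.64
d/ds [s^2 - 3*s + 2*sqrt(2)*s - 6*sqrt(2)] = 2*s - 3 + 2*sqrt(2)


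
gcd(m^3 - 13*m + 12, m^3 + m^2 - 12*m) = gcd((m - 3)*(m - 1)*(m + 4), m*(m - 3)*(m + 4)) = m^2 + m - 12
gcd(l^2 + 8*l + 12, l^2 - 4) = l + 2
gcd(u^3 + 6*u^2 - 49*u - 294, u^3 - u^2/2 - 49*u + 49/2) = u^2 - 49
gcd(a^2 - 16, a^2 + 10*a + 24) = a + 4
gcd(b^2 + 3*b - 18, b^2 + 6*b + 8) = 1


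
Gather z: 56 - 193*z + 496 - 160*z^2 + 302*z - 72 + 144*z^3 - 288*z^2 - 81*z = 144*z^3 - 448*z^2 + 28*z + 480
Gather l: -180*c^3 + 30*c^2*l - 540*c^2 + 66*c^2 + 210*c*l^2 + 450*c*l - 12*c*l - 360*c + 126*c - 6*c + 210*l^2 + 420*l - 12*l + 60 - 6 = -180*c^3 - 474*c^2 - 240*c + l^2*(210*c + 210) + l*(30*c^2 + 438*c + 408) + 54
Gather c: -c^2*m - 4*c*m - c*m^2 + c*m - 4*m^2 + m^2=-c^2*m + c*(-m^2 - 3*m) - 3*m^2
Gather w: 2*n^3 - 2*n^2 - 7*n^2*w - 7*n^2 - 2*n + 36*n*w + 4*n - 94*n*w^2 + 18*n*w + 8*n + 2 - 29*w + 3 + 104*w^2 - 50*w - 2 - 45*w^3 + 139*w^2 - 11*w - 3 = 2*n^3 - 9*n^2 + 10*n - 45*w^3 + w^2*(243 - 94*n) + w*(-7*n^2 + 54*n - 90)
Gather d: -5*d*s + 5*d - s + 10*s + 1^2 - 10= d*(5 - 5*s) + 9*s - 9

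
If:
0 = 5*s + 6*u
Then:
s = -6*u/5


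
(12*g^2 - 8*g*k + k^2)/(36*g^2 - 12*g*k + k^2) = (2*g - k)/(6*g - k)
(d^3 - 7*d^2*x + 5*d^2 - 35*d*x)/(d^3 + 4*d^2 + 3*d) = (d^2 - 7*d*x + 5*d - 35*x)/(d^2 + 4*d + 3)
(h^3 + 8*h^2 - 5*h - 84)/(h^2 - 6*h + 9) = (h^2 + 11*h + 28)/(h - 3)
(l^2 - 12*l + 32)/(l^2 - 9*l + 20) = (l - 8)/(l - 5)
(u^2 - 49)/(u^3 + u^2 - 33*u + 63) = (u - 7)/(u^2 - 6*u + 9)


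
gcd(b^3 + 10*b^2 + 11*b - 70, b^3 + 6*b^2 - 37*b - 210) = b^2 + 12*b + 35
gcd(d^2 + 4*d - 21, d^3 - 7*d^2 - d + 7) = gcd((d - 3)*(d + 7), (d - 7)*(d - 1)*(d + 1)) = 1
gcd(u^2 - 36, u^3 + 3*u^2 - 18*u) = u + 6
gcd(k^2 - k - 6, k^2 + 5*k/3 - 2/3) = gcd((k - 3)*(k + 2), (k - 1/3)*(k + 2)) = k + 2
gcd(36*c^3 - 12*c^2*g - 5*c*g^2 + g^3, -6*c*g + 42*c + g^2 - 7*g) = 6*c - g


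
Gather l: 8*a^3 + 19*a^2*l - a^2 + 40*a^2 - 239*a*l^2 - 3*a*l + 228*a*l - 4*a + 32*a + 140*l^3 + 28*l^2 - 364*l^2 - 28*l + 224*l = 8*a^3 + 39*a^2 + 28*a + 140*l^3 + l^2*(-239*a - 336) + l*(19*a^2 + 225*a + 196)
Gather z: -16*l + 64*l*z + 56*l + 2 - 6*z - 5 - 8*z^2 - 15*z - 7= 40*l - 8*z^2 + z*(64*l - 21) - 10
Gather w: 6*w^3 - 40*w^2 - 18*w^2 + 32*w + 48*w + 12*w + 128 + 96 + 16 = 6*w^3 - 58*w^2 + 92*w + 240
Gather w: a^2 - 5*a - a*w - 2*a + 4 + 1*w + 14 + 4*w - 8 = a^2 - 7*a + w*(5 - a) + 10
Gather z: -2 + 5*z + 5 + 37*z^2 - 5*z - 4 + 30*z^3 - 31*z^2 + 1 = 30*z^3 + 6*z^2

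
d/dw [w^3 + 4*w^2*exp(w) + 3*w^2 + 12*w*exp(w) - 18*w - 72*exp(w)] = 4*w^2*exp(w) + 3*w^2 + 20*w*exp(w) + 6*w - 60*exp(w) - 18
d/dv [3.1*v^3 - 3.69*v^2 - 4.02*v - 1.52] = 9.3*v^2 - 7.38*v - 4.02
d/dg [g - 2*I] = 1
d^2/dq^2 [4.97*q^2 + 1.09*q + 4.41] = 9.94000000000000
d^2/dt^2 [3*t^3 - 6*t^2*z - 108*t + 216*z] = 18*t - 12*z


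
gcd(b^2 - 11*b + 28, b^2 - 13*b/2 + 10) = b - 4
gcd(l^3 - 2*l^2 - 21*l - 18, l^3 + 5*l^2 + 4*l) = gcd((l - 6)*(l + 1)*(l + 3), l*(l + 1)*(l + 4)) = l + 1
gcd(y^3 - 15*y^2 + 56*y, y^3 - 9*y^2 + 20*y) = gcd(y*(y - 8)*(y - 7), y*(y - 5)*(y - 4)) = y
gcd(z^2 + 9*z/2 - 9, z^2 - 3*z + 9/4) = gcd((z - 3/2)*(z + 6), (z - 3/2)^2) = z - 3/2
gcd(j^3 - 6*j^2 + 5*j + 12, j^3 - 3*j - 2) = j + 1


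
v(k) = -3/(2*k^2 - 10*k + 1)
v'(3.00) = 0.05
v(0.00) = -3.00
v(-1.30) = -0.17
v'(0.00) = -30.00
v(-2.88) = -0.06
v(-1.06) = -0.22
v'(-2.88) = -0.03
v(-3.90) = -0.04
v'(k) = -3*(10 - 4*k)/(2*k^2 - 10*k + 1)^2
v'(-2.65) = -0.04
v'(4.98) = 46.41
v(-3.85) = -0.04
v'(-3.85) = -0.02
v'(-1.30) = -0.15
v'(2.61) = 0.01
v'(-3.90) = -0.02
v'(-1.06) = -0.22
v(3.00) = 0.27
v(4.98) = -3.75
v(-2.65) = -0.07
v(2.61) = 0.26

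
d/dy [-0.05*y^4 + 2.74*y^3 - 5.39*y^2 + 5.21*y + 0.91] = -0.2*y^3 + 8.22*y^2 - 10.78*y + 5.21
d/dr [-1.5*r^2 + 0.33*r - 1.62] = 0.33 - 3.0*r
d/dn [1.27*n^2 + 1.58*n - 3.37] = 2.54*n + 1.58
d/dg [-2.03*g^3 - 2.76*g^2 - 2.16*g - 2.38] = -6.09*g^2 - 5.52*g - 2.16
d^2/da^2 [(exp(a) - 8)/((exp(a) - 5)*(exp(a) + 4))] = (exp(4*a) - 31*exp(3*a) + 144*exp(2*a) - 668*exp(a) + 560)*exp(a)/(exp(6*a) - 3*exp(5*a) - 57*exp(4*a) + 119*exp(3*a) + 1140*exp(2*a) - 1200*exp(a) - 8000)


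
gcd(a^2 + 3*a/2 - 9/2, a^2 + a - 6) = a + 3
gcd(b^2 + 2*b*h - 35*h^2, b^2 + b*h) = 1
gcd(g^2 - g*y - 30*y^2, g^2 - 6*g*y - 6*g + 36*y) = -g + 6*y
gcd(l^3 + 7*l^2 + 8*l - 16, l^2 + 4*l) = l + 4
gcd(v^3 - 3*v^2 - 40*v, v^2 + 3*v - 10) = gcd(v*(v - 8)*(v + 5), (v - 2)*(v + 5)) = v + 5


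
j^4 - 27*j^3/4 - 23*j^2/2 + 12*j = j*(j - 8)*(j - 3/4)*(j + 2)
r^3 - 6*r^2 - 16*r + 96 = (r - 6)*(r - 4)*(r + 4)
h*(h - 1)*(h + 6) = h^3 + 5*h^2 - 6*h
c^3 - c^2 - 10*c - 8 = (c - 4)*(c + 1)*(c + 2)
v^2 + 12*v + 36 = (v + 6)^2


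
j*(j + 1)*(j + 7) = j^3 + 8*j^2 + 7*j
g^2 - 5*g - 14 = (g - 7)*(g + 2)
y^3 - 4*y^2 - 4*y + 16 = (y - 4)*(y - 2)*(y + 2)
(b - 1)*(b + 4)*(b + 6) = b^3 + 9*b^2 + 14*b - 24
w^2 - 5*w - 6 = (w - 6)*(w + 1)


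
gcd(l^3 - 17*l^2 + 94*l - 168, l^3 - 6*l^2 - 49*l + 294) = l^2 - 13*l + 42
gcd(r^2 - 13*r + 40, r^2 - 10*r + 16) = r - 8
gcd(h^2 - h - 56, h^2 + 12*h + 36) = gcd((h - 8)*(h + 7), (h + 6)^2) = 1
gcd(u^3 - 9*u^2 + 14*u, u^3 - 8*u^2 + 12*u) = u^2 - 2*u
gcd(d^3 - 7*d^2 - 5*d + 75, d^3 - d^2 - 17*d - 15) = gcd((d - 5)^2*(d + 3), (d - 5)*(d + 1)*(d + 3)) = d^2 - 2*d - 15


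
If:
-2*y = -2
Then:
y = 1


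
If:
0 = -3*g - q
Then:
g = -q/3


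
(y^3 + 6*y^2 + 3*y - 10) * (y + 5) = y^4 + 11*y^3 + 33*y^2 + 5*y - 50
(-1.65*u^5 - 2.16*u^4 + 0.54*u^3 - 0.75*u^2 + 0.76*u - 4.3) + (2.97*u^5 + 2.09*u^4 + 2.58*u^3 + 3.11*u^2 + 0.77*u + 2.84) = 1.32*u^5 - 0.0700000000000003*u^4 + 3.12*u^3 + 2.36*u^2 + 1.53*u - 1.46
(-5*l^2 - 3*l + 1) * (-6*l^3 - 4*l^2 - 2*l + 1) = 30*l^5 + 38*l^4 + 16*l^3 - 3*l^2 - 5*l + 1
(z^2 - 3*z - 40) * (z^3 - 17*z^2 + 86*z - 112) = z^5 - 20*z^4 + 97*z^3 + 310*z^2 - 3104*z + 4480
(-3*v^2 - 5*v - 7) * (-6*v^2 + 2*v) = 18*v^4 + 24*v^3 + 32*v^2 - 14*v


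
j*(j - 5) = j^2 - 5*j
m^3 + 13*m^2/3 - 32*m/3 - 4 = (m - 2)*(m + 1/3)*(m + 6)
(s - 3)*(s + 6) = s^2 + 3*s - 18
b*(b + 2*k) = b^2 + 2*b*k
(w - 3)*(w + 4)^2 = w^3 + 5*w^2 - 8*w - 48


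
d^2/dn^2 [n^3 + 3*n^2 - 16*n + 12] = 6*n + 6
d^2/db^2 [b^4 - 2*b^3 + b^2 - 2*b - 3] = 12*b^2 - 12*b + 2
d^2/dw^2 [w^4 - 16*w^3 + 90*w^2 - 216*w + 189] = 12*w^2 - 96*w + 180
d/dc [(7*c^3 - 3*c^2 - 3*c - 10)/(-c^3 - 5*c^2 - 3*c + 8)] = 2*(-19*c^4 - 24*c^3 + 66*c^2 - 74*c - 27)/(c^6 + 10*c^5 + 31*c^4 + 14*c^3 - 71*c^2 - 48*c + 64)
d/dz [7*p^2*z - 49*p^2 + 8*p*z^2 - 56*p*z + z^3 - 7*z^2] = 7*p^2 + 16*p*z - 56*p + 3*z^2 - 14*z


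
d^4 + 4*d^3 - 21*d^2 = d^2*(d - 3)*(d + 7)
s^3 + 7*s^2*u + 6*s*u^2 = s*(s + u)*(s + 6*u)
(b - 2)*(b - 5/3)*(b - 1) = b^3 - 14*b^2/3 + 7*b - 10/3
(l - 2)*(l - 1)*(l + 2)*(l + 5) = l^4 + 4*l^3 - 9*l^2 - 16*l + 20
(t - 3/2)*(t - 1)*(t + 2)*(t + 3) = t^4 + 5*t^3/2 - 5*t^2 - 15*t/2 + 9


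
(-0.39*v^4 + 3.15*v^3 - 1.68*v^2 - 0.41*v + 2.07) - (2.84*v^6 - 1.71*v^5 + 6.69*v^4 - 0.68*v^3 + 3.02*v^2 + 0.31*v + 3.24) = -2.84*v^6 + 1.71*v^5 - 7.08*v^4 + 3.83*v^3 - 4.7*v^2 - 0.72*v - 1.17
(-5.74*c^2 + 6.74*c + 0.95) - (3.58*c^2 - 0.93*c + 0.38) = -9.32*c^2 + 7.67*c + 0.57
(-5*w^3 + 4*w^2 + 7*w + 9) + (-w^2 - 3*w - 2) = -5*w^3 + 3*w^2 + 4*w + 7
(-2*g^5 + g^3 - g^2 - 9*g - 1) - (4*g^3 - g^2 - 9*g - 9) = -2*g^5 - 3*g^3 + 8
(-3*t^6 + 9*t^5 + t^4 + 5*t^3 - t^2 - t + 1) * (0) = 0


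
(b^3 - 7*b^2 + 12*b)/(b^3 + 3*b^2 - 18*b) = (b - 4)/(b + 6)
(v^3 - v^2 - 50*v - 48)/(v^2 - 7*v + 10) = (v^3 - v^2 - 50*v - 48)/(v^2 - 7*v + 10)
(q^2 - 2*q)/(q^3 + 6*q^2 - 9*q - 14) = q/(q^2 + 8*q + 7)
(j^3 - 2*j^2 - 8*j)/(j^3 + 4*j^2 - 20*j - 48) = j/(j + 6)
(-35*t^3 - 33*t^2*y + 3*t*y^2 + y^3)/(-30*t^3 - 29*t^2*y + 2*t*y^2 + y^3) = (7*t + y)/(6*t + y)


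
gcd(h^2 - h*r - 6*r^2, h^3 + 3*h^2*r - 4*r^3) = h + 2*r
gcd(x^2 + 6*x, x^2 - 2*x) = x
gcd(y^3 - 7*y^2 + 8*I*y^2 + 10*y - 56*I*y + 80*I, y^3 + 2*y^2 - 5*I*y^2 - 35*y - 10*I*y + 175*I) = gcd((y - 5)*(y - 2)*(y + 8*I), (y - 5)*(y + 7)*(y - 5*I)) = y - 5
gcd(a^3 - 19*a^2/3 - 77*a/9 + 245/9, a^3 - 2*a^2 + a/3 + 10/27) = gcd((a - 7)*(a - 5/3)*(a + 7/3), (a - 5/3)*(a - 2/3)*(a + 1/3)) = a - 5/3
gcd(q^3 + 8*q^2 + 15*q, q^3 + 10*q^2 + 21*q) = q^2 + 3*q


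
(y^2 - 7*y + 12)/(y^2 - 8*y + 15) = (y - 4)/(y - 5)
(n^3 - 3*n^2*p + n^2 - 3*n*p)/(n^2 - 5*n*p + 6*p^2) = n*(-n - 1)/(-n + 2*p)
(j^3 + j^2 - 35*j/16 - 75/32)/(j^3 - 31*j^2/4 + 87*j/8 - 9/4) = (16*j^2 + 40*j + 25)/(4*(4*j^2 - 25*j + 6))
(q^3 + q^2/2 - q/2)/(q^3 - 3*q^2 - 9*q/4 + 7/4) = 2*q/(2*q - 7)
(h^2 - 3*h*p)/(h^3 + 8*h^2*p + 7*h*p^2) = (h - 3*p)/(h^2 + 8*h*p + 7*p^2)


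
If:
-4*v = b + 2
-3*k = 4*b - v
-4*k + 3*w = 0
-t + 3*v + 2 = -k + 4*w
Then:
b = -9*w/17 - 2/17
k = 3*w/4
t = 10/17 - 97*w/34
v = 9*w/68 - 8/17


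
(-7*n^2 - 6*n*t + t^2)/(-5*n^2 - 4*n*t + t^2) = (-7*n + t)/(-5*n + t)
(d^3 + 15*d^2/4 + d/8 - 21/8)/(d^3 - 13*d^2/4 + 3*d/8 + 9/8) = (2*d^2 + 9*d + 7)/(2*d^2 - 5*d - 3)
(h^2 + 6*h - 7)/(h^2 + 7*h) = (h - 1)/h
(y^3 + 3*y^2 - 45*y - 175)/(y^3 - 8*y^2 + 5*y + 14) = (y^2 + 10*y + 25)/(y^2 - y - 2)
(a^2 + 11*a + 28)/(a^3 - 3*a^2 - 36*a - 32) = (a + 7)/(a^2 - 7*a - 8)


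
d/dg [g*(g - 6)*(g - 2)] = 3*g^2 - 16*g + 12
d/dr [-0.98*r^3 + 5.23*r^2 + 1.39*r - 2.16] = -2.94*r^2 + 10.46*r + 1.39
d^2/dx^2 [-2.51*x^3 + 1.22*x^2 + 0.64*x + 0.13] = 2.44 - 15.06*x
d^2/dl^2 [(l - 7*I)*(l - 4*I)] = 2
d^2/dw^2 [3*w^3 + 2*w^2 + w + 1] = 18*w + 4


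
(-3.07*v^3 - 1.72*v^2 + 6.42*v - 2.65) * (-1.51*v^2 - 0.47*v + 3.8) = 4.6357*v^5 + 4.0401*v^4 - 20.5518*v^3 - 5.5519*v^2 + 25.6415*v - 10.07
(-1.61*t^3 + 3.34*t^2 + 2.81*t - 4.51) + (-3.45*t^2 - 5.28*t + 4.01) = -1.61*t^3 - 0.11*t^2 - 2.47*t - 0.5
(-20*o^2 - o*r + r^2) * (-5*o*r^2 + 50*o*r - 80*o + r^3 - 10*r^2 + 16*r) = 100*o^3*r^2 - 1000*o^3*r + 1600*o^3 - 15*o^2*r^3 + 150*o^2*r^2 - 240*o^2*r - 6*o*r^4 + 60*o*r^3 - 96*o*r^2 + r^5 - 10*r^4 + 16*r^3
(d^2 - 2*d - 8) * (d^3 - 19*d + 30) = d^5 - 2*d^4 - 27*d^3 + 68*d^2 + 92*d - 240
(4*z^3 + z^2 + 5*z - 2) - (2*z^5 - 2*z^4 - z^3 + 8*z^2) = -2*z^5 + 2*z^4 + 5*z^3 - 7*z^2 + 5*z - 2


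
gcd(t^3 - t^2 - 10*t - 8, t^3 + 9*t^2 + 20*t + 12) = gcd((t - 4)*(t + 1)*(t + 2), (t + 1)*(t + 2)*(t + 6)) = t^2 + 3*t + 2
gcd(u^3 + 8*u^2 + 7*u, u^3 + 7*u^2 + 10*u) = u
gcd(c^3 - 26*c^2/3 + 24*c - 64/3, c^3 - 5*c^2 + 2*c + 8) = c^2 - 6*c + 8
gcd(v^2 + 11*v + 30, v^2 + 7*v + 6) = v + 6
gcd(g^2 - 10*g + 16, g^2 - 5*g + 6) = g - 2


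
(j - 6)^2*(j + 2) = j^3 - 10*j^2 + 12*j + 72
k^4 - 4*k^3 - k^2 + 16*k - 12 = (k - 3)*(k - 2)*(k - 1)*(k + 2)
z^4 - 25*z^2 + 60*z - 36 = (z - 3)*(z - 2)*(z - 1)*(z + 6)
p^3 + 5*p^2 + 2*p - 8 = (p - 1)*(p + 2)*(p + 4)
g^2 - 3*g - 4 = (g - 4)*(g + 1)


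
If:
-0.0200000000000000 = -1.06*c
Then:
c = 0.02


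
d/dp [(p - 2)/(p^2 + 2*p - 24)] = (p^2 + 2*p - 2*(p - 2)*(p + 1) - 24)/(p^2 + 2*p - 24)^2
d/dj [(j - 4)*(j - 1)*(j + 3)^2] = 4*j^3 + 3*j^2 - 34*j - 21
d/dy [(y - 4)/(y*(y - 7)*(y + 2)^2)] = (-3*y^3 + 28*y^2 - 68*y - 56)/(y^2*(y^5 - 8*y^4 - 23*y^3 + 134*y^2 + 476*y + 392))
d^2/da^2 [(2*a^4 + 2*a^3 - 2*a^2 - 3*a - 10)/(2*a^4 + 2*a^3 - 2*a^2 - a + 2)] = 8*(-12*a^7 - 136*a^6 - 180*a^5 + 39*a^4 + 125*a^3 + 66*a^2 + 12*a - 16)/(8*a^12 + 24*a^11 - 52*a^9 + 84*a^7 - 2*a^6 - 78*a^5 + 18*a^4 + 47*a^3 - 18*a^2 - 12*a + 8)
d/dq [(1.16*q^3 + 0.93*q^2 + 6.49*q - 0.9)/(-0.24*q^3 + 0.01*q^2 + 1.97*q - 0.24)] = (1.11022302462516e-16*q^5 + 0.2348*q^4 + 7.6856*q^3 + 0.284*q^2 - 0.4284*q + 0.2154)/(0.0576*q^6 - 0.0048*q^5 - 0.9455*q^4 + 0.1546*q^3 + 3.8761*q^2 - 0.9456*q + 0.0576)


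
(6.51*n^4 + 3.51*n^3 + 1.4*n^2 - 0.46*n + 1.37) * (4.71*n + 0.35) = 30.6621*n^5 + 18.8106*n^4 + 7.8225*n^3 - 1.6766*n^2 + 6.2917*n + 0.4795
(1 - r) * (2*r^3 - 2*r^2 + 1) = -2*r^4 + 4*r^3 - 2*r^2 - r + 1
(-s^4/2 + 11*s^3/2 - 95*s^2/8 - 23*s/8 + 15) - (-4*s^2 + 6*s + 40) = -s^4/2 + 11*s^3/2 - 63*s^2/8 - 71*s/8 - 25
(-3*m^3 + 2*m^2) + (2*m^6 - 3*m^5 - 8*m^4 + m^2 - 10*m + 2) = 2*m^6 - 3*m^5 - 8*m^4 - 3*m^3 + 3*m^2 - 10*m + 2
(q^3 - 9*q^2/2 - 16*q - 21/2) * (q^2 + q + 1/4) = q^5 - 7*q^4/2 - 81*q^3/4 - 221*q^2/8 - 29*q/2 - 21/8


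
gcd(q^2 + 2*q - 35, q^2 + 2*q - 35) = q^2 + 2*q - 35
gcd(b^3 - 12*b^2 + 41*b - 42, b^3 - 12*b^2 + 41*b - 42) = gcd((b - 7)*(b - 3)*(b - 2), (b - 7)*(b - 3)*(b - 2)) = b^3 - 12*b^2 + 41*b - 42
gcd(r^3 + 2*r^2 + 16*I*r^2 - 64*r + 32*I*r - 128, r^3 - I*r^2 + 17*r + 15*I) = 1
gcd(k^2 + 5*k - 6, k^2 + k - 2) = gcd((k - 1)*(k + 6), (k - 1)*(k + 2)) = k - 1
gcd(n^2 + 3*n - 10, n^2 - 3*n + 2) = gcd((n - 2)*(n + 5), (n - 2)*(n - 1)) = n - 2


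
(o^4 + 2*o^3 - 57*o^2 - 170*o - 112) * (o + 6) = o^5 + 8*o^4 - 45*o^3 - 512*o^2 - 1132*o - 672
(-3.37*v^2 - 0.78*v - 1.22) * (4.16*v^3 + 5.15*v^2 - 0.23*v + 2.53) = -14.0192*v^5 - 20.6003*v^4 - 8.3171*v^3 - 14.6297*v^2 - 1.6928*v - 3.0866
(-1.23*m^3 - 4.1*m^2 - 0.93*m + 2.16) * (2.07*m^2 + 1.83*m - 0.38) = -2.5461*m^5 - 10.7379*m^4 - 8.9607*m^3 + 4.3273*m^2 + 4.3062*m - 0.8208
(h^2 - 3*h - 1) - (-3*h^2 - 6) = 4*h^2 - 3*h + 5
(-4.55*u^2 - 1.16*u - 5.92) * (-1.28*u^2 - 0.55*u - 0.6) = 5.824*u^4 + 3.9873*u^3 + 10.9456*u^2 + 3.952*u + 3.552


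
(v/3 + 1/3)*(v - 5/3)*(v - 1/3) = v^3/3 - v^2/3 - 13*v/27 + 5/27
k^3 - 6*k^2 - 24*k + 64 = (k - 8)*(k - 2)*(k + 4)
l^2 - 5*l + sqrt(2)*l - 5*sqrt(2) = (l - 5)*(l + sqrt(2))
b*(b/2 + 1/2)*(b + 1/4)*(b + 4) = b^4/2 + 21*b^3/8 + 21*b^2/8 + b/2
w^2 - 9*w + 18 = (w - 6)*(w - 3)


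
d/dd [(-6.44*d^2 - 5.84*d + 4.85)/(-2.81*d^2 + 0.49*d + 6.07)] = (-19.566*d^2 - 50.9246*d - 37.8253)/(7.8961*d^4 - 2.7538*d^3 - 33.8733*d^2 + 5.9486*d + 36.8449)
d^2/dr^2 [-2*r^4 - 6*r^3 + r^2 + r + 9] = -24*r^2 - 36*r + 2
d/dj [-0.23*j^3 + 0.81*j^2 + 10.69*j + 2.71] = -0.69*j^2 + 1.62*j + 10.69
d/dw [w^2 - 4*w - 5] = 2*w - 4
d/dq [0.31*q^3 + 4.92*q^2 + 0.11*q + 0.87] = 0.93*q^2 + 9.84*q + 0.11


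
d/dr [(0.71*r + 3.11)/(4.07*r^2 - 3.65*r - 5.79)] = (-2.8897*r^2 - 25.3154*r + 7.2406)/(16.5649*r^4 - 29.711*r^3 - 33.8081*r^2 + 42.267*r + 33.5241)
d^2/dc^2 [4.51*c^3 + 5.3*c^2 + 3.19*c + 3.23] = 27.06*c + 10.6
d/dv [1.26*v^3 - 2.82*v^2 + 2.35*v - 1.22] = 3.78*v^2 - 5.64*v + 2.35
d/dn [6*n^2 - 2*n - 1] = 12*n - 2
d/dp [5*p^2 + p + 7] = 10*p + 1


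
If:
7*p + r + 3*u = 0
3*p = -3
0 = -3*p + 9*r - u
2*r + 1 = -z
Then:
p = -1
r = -1/14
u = 33/14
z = -6/7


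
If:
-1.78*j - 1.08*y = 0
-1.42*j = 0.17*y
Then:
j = 0.00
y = 0.00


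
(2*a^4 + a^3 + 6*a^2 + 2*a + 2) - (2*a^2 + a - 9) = 2*a^4 + a^3 + 4*a^2 + a + 11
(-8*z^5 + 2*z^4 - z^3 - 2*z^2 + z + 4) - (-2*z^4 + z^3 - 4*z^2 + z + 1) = -8*z^5 + 4*z^4 - 2*z^3 + 2*z^2 + 3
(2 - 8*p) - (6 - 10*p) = 2*p - 4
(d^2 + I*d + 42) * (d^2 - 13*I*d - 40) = d^4 - 12*I*d^3 + 15*d^2 - 586*I*d - 1680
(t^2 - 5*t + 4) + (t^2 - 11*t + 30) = 2*t^2 - 16*t + 34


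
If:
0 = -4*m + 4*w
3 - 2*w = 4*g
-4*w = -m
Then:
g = 3/4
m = 0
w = 0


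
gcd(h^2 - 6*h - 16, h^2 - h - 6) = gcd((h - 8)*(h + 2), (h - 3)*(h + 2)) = h + 2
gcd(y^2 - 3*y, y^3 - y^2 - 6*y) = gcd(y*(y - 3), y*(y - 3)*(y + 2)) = y^2 - 3*y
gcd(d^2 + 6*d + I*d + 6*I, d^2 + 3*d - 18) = d + 6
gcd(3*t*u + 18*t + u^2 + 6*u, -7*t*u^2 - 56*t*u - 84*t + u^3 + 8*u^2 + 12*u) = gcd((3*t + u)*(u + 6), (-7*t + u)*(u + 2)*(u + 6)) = u + 6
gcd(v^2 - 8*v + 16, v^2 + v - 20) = v - 4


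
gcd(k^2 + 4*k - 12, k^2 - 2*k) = k - 2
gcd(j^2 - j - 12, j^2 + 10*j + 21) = j + 3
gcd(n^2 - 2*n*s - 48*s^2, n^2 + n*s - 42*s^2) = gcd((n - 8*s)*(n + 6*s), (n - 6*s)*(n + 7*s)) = 1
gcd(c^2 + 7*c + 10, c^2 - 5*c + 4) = 1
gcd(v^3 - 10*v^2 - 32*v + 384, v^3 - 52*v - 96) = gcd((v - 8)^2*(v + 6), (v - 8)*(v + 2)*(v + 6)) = v^2 - 2*v - 48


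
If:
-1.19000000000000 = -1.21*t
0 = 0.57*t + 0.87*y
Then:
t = 0.98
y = -0.64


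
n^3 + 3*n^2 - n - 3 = (n - 1)*(n + 1)*(n + 3)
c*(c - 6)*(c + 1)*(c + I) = c^4 - 5*c^3 + I*c^3 - 6*c^2 - 5*I*c^2 - 6*I*c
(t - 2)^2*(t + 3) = t^3 - t^2 - 8*t + 12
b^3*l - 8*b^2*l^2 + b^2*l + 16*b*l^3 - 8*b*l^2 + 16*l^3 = (b - 4*l)^2*(b*l + l)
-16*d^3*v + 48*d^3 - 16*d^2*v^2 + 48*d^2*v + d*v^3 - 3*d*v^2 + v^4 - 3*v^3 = (-4*d + v)*(d + v)*(4*d + v)*(v - 3)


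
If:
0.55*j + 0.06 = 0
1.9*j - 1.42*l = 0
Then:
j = -0.11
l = -0.15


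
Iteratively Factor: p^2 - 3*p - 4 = (p - 4)*(p + 1)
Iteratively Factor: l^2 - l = (l - 1)*(l)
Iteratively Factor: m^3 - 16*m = (m - 4)*(m^2 + 4*m) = m*(m - 4)*(m + 4)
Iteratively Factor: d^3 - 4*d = (d - 2)*(d^2 + 2*d) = (d - 2)*(d + 2)*(d)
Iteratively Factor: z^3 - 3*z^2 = (z)*(z^2 - 3*z) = z*(z - 3)*(z)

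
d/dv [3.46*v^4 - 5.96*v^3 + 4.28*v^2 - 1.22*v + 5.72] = 13.84*v^3 - 17.88*v^2 + 8.56*v - 1.22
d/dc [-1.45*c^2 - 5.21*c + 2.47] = -2.9*c - 5.21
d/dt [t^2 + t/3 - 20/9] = 2*t + 1/3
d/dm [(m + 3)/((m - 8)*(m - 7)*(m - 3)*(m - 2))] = (-3*m^4 + 28*m^3 + 43*m^2 - 822*m + 1446)/(m^8 - 40*m^7 + 674*m^6 - 6220*m^5 + 34241*m^4 - 114820*m^3 + 228964*m^2 - 248640*m + 112896)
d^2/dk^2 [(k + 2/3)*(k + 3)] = 2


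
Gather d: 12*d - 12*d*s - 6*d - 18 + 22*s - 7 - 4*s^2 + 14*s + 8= d*(6 - 12*s) - 4*s^2 + 36*s - 17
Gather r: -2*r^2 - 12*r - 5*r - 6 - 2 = -2*r^2 - 17*r - 8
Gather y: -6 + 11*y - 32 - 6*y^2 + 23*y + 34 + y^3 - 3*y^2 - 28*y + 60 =y^3 - 9*y^2 + 6*y + 56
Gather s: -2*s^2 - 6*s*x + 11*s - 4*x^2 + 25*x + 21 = -2*s^2 + s*(11 - 6*x) - 4*x^2 + 25*x + 21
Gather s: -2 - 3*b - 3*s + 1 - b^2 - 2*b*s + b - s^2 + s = -b^2 - 2*b - s^2 + s*(-2*b - 2) - 1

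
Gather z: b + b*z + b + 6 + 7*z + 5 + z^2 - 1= 2*b + z^2 + z*(b + 7) + 10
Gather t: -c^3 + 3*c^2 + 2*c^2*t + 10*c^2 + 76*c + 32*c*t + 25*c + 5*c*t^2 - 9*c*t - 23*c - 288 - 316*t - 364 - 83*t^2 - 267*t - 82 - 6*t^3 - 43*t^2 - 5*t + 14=-c^3 + 13*c^2 + 78*c - 6*t^3 + t^2*(5*c - 126) + t*(2*c^2 + 23*c - 588) - 720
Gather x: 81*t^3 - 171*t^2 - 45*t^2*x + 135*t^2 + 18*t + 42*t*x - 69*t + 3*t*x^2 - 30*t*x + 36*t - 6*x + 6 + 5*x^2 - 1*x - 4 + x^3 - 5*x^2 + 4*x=81*t^3 - 36*t^2 + 3*t*x^2 - 15*t + x^3 + x*(-45*t^2 + 12*t - 3) + 2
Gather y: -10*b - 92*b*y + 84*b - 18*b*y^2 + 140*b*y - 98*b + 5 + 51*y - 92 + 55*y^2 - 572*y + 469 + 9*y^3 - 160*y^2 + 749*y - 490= -24*b + 9*y^3 + y^2*(-18*b - 105) + y*(48*b + 228) - 108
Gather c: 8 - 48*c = 8 - 48*c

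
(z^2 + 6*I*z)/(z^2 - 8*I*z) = (z + 6*I)/(z - 8*I)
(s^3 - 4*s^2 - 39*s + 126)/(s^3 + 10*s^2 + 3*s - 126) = (s - 7)/(s + 7)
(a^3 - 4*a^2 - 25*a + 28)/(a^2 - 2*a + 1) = (a^2 - 3*a - 28)/(a - 1)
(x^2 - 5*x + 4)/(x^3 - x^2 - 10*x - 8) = (x - 1)/(x^2 + 3*x + 2)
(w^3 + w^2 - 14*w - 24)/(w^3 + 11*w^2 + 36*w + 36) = (w - 4)/(w + 6)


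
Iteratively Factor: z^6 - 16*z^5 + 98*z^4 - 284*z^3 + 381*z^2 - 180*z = (z - 5)*(z^5 - 11*z^4 + 43*z^3 - 69*z^2 + 36*z) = (z - 5)*(z - 4)*(z^4 - 7*z^3 + 15*z^2 - 9*z) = (z - 5)*(z - 4)*(z - 3)*(z^3 - 4*z^2 + 3*z) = z*(z - 5)*(z - 4)*(z - 3)*(z^2 - 4*z + 3) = z*(z - 5)*(z - 4)*(z - 3)^2*(z - 1)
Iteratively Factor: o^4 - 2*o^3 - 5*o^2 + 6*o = (o - 1)*(o^3 - o^2 - 6*o) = (o - 3)*(o - 1)*(o^2 + 2*o) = (o - 3)*(o - 1)*(o + 2)*(o)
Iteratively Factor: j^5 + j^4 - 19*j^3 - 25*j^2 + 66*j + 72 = (j + 1)*(j^4 - 19*j^2 - 6*j + 72) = (j + 1)*(j + 3)*(j^3 - 3*j^2 - 10*j + 24) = (j + 1)*(j + 3)^2*(j^2 - 6*j + 8) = (j - 4)*(j + 1)*(j + 3)^2*(j - 2)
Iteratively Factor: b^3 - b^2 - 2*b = (b - 2)*(b^2 + b) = (b - 2)*(b + 1)*(b)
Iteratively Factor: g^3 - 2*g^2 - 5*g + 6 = (g + 2)*(g^2 - 4*g + 3) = (g - 1)*(g + 2)*(g - 3)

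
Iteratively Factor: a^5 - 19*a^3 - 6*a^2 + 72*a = (a - 2)*(a^4 + 2*a^3 - 15*a^2 - 36*a) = (a - 2)*(a + 3)*(a^3 - a^2 - 12*a) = (a - 2)*(a + 3)^2*(a^2 - 4*a) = (a - 4)*(a - 2)*(a + 3)^2*(a)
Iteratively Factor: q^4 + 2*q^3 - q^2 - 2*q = (q + 1)*(q^3 + q^2 - 2*q) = (q + 1)*(q + 2)*(q^2 - q) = (q - 1)*(q + 1)*(q + 2)*(q)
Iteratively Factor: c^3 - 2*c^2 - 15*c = (c + 3)*(c^2 - 5*c) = c*(c + 3)*(c - 5)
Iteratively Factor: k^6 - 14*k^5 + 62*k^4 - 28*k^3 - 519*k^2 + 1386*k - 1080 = (k - 5)*(k^5 - 9*k^4 + 17*k^3 + 57*k^2 - 234*k + 216) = (k - 5)*(k - 2)*(k^4 - 7*k^3 + 3*k^2 + 63*k - 108) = (k - 5)*(k - 2)*(k + 3)*(k^3 - 10*k^2 + 33*k - 36) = (k - 5)*(k - 4)*(k - 2)*(k + 3)*(k^2 - 6*k + 9) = (k - 5)*(k - 4)*(k - 3)*(k - 2)*(k + 3)*(k - 3)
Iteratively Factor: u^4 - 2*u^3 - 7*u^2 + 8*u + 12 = (u + 1)*(u^3 - 3*u^2 - 4*u + 12) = (u + 1)*(u + 2)*(u^2 - 5*u + 6) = (u - 2)*(u + 1)*(u + 2)*(u - 3)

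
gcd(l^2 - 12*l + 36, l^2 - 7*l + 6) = l - 6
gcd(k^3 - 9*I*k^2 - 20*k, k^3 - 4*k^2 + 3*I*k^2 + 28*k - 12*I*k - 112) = k - 4*I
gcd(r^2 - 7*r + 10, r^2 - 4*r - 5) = r - 5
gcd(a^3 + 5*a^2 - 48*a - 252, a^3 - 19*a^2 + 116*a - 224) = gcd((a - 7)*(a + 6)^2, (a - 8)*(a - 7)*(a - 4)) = a - 7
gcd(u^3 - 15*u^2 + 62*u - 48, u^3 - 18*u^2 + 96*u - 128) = u - 8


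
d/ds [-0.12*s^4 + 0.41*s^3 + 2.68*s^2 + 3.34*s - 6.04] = -0.48*s^3 + 1.23*s^2 + 5.36*s + 3.34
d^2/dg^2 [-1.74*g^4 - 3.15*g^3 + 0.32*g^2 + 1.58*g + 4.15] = -20.88*g^2 - 18.9*g + 0.64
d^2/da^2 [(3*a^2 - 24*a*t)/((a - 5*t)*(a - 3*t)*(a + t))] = 6*(a^6 - 24*a^5*t + 147*a^4*t^2 - 392*a^3*t^3 + 1035*a^2*t^4 - 2520*a*t^5 + 1065*t^6)/(a^9 - 21*a^8*t + 168*a^7*t^2 - 592*a^6*t^3 + 546*a^5*t^4 + 1806*a^4*t^5 - 3392*a^3*t^6 - 2520*a^2*t^7 + 4725*a*t^8 + 3375*t^9)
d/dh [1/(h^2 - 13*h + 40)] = (13 - 2*h)/(h^2 - 13*h + 40)^2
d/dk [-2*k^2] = -4*k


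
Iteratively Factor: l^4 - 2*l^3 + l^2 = (l - 1)*(l^3 - l^2) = l*(l - 1)*(l^2 - l) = l^2*(l - 1)*(l - 1)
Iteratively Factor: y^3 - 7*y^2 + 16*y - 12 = (y - 3)*(y^2 - 4*y + 4) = (y - 3)*(y - 2)*(y - 2)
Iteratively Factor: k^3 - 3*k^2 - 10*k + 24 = (k + 3)*(k^2 - 6*k + 8) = (k - 2)*(k + 3)*(k - 4)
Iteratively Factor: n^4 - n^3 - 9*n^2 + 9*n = (n - 3)*(n^3 + 2*n^2 - 3*n) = n*(n - 3)*(n^2 + 2*n - 3) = n*(n - 3)*(n - 1)*(n + 3)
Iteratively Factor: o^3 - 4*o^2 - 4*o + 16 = (o - 2)*(o^2 - 2*o - 8) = (o - 2)*(o + 2)*(o - 4)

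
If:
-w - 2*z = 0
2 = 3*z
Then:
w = -4/3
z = 2/3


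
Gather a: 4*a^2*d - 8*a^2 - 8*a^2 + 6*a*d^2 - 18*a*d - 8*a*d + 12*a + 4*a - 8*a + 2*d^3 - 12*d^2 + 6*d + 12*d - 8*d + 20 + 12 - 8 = a^2*(4*d - 16) + a*(6*d^2 - 26*d + 8) + 2*d^3 - 12*d^2 + 10*d + 24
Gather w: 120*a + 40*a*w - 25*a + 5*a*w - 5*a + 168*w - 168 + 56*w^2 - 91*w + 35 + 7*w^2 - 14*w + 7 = 90*a + 63*w^2 + w*(45*a + 63) - 126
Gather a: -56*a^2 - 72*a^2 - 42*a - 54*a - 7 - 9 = -128*a^2 - 96*a - 16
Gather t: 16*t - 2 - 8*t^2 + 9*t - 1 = -8*t^2 + 25*t - 3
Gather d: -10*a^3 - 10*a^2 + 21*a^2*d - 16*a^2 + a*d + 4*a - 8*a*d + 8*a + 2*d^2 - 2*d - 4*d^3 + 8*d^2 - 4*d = -10*a^3 - 26*a^2 + 12*a - 4*d^3 + 10*d^2 + d*(21*a^2 - 7*a - 6)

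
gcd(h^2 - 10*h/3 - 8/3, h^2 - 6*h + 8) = h - 4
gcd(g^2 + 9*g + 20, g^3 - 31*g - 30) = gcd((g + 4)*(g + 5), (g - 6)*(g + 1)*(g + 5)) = g + 5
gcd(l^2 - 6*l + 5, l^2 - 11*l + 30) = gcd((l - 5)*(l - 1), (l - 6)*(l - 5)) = l - 5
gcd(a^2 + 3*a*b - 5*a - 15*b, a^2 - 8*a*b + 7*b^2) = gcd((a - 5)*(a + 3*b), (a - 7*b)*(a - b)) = 1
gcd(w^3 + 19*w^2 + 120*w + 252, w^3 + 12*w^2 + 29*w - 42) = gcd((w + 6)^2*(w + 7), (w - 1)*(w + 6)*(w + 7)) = w^2 + 13*w + 42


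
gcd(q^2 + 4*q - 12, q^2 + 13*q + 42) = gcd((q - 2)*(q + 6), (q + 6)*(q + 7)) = q + 6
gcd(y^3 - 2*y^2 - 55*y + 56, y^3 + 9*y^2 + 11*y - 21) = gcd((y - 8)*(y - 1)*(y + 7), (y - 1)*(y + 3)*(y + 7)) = y^2 + 6*y - 7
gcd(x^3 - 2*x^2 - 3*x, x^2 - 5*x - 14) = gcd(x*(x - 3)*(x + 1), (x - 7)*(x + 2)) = 1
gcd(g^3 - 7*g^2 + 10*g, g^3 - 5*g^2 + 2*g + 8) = g - 2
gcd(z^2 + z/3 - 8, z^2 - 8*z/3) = z - 8/3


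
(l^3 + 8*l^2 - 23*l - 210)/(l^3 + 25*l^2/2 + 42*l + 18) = 2*(l^2 + 2*l - 35)/(2*l^2 + 13*l + 6)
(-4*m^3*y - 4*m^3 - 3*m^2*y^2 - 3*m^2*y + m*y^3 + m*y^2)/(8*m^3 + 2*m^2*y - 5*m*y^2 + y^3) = m*(y + 1)/(-2*m + y)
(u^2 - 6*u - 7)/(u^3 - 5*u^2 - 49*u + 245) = (u + 1)/(u^2 + 2*u - 35)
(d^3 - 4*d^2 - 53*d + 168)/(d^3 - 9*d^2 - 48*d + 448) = (d - 3)/(d - 8)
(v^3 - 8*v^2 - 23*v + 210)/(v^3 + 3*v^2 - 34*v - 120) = (v - 7)/(v + 4)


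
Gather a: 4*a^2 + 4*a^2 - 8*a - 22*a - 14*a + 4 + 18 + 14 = 8*a^2 - 44*a + 36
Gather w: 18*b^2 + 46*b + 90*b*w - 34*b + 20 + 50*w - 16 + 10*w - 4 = 18*b^2 + 12*b + w*(90*b + 60)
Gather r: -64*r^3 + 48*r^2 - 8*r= -64*r^3 + 48*r^2 - 8*r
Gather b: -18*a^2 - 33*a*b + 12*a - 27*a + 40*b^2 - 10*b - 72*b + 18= -18*a^2 - 15*a + 40*b^2 + b*(-33*a - 82) + 18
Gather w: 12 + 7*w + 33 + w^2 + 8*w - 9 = w^2 + 15*w + 36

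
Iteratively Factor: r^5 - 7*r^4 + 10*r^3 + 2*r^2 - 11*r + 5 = (r - 1)*(r^4 - 6*r^3 + 4*r^2 + 6*r - 5) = (r - 1)^2*(r^3 - 5*r^2 - r + 5) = (r - 1)^2*(r + 1)*(r^2 - 6*r + 5) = (r - 5)*(r - 1)^2*(r + 1)*(r - 1)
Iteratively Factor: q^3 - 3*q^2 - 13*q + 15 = (q - 5)*(q^2 + 2*q - 3) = (q - 5)*(q + 3)*(q - 1)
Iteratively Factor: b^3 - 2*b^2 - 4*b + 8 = (b - 2)*(b^2 - 4) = (b - 2)^2*(b + 2)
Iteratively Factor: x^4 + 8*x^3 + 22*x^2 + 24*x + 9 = (x + 3)*(x^3 + 5*x^2 + 7*x + 3) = (x + 1)*(x + 3)*(x^2 + 4*x + 3) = (x + 1)^2*(x + 3)*(x + 3)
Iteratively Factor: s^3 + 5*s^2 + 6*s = (s + 2)*(s^2 + 3*s) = (s + 2)*(s + 3)*(s)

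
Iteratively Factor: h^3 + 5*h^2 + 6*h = (h + 2)*(h^2 + 3*h) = h*(h + 2)*(h + 3)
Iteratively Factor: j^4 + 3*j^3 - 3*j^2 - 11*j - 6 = (j + 1)*(j^3 + 2*j^2 - 5*j - 6) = (j + 1)^2*(j^2 + j - 6) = (j - 2)*(j + 1)^2*(j + 3)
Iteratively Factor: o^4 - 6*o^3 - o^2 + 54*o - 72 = (o - 2)*(o^3 - 4*o^2 - 9*o + 36) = (o - 3)*(o - 2)*(o^2 - o - 12) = (o - 4)*(o - 3)*(o - 2)*(o + 3)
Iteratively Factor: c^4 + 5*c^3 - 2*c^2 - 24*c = (c + 3)*(c^3 + 2*c^2 - 8*c) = c*(c + 3)*(c^2 + 2*c - 8) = c*(c + 3)*(c + 4)*(c - 2)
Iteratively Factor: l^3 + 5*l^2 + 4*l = (l + 1)*(l^2 + 4*l) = (l + 1)*(l + 4)*(l)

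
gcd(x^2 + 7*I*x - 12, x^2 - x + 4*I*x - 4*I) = x + 4*I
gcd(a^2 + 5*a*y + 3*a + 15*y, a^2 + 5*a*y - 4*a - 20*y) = a + 5*y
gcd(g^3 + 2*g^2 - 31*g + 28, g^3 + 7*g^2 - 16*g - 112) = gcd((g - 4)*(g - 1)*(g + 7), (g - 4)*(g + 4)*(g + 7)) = g^2 + 3*g - 28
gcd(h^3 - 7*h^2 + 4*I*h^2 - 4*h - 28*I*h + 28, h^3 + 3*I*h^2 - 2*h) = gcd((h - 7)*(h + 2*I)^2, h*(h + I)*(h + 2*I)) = h + 2*I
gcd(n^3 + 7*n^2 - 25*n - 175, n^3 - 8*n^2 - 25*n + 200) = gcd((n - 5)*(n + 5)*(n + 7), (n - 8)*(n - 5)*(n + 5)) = n^2 - 25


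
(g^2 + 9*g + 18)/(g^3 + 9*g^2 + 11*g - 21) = (g + 6)/(g^2 + 6*g - 7)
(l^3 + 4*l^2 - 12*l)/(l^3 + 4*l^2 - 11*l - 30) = l*(l^2 + 4*l - 12)/(l^3 + 4*l^2 - 11*l - 30)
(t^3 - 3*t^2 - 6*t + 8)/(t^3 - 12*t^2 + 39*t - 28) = (t + 2)/(t - 7)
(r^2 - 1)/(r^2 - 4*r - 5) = (r - 1)/(r - 5)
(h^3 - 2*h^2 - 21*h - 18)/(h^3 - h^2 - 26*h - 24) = (h + 3)/(h + 4)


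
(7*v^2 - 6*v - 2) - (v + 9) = 7*v^2 - 7*v - 11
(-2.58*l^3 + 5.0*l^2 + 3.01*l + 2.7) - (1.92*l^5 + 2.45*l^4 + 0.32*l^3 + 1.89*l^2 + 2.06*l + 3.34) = -1.92*l^5 - 2.45*l^4 - 2.9*l^3 + 3.11*l^2 + 0.95*l - 0.64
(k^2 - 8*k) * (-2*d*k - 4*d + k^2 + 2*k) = -2*d*k^3 + 12*d*k^2 + 32*d*k + k^4 - 6*k^3 - 16*k^2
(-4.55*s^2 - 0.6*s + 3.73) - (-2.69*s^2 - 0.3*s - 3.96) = -1.86*s^2 - 0.3*s + 7.69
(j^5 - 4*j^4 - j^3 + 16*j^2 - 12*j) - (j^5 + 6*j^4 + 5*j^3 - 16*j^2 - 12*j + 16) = -10*j^4 - 6*j^3 + 32*j^2 - 16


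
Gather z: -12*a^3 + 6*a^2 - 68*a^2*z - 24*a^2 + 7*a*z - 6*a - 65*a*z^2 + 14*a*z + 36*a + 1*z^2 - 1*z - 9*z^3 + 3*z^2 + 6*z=-12*a^3 - 18*a^2 + 30*a - 9*z^3 + z^2*(4 - 65*a) + z*(-68*a^2 + 21*a + 5)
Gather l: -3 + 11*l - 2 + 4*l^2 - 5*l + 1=4*l^2 + 6*l - 4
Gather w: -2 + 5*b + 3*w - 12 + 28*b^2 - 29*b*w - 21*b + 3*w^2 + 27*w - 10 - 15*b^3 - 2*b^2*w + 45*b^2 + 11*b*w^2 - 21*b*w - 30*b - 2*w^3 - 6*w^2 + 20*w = -15*b^3 + 73*b^2 - 46*b - 2*w^3 + w^2*(11*b - 3) + w*(-2*b^2 - 50*b + 50) - 24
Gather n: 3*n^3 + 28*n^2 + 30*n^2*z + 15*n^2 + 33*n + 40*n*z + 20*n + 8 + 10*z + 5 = 3*n^3 + n^2*(30*z + 43) + n*(40*z + 53) + 10*z + 13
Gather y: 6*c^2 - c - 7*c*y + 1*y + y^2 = 6*c^2 - c + y^2 + y*(1 - 7*c)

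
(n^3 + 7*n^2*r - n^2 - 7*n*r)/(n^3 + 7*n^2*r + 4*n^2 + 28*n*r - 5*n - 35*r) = n/(n + 5)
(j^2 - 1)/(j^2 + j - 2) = (j + 1)/(j + 2)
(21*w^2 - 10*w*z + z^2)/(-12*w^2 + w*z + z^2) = (-7*w + z)/(4*w + z)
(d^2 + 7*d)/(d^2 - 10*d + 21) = d*(d + 7)/(d^2 - 10*d + 21)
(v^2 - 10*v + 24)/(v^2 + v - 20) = (v - 6)/(v + 5)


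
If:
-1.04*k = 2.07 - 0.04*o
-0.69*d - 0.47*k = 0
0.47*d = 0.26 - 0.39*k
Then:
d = -2.54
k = 3.72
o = 148.52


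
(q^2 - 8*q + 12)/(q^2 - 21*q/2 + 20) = 2*(q^2 - 8*q + 12)/(2*q^2 - 21*q + 40)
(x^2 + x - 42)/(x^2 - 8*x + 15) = (x^2 + x - 42)/(x^2 - 8*x + 15)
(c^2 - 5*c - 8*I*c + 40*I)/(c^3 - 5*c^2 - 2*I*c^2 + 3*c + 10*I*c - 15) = (c - 8*I)/(c^2 - 2*I*c + 3)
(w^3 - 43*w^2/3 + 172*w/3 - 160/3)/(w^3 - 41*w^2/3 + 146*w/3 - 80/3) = (3*w - 4)/(3*w - 2)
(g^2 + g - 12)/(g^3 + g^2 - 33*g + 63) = (g + 4)/(g^2 + 4*g - 21)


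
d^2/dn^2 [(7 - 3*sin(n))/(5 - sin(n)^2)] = (-27*sin(n)^5 + 28*sin(n)^4 + 98*sin(n)^2 - 33*sin(n) + 27*sin(3*n)/2 + 3*sin(5*n)/2 - 70)/(sin(n)^2 - 5)^3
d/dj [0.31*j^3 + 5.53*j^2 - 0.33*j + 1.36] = 0.93*j^2 + 11.06*j - 0.33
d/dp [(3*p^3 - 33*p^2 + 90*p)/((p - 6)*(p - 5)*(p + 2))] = 6/(p^2 + 4*p + 4)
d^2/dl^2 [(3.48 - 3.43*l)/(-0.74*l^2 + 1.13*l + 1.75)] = ((12.9022 - 15.2292*l)*(-0.74*l^2 + 1.13*l + 1.75) - (1.48*l - 1.13)*(2.96*l - 2.26)*(3.43*l - 3.48))/(-0.74*l^2 + 1.13*l + 1.75)^3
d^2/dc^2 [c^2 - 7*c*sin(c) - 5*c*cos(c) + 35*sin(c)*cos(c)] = 7*c*sin(c) + 5*c*cos(c) + 10*sin(c) - 70*sin(2*c) - 14*cos(c) + 2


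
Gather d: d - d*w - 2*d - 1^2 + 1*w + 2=d*(-w - 1) + w + 1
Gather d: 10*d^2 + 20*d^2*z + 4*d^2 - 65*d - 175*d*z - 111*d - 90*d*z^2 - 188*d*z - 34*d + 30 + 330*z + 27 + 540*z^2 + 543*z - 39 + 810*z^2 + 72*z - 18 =d^2*(20*z + 14) + d*(-90*z^2 - 363*z - 210) + 1350*z^2 + 945*z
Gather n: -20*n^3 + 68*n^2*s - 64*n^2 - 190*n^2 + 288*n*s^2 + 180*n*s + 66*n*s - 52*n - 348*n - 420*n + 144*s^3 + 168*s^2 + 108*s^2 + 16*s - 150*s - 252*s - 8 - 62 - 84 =-20*n^3 + n^2*(68*s - 254) + n*(288*s^2 + 246*s - 820) + 144*s^3 + 276*s^2 - 386*s - 154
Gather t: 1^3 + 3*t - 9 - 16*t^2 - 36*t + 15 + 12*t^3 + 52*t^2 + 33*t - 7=12*t^3 + 36*t^2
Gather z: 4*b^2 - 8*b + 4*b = 4*b^2 - 4*b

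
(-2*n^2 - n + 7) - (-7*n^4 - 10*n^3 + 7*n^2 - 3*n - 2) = 7*n^4 + 10*n^3 - 9*n^2 + 2*n + 9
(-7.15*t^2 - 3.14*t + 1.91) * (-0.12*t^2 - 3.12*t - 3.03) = 0.858*t^4 + 22.6848*t^3 + 31.2321*t^2 + 3.555*t - 5.7873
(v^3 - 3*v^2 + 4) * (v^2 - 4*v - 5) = v^5 - 7*v^4 + 7*v^3 + 19*v^2 - 16*v - 20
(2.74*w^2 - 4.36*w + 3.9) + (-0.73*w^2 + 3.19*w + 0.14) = 2.01*w^2 - 1.17*w + 4.04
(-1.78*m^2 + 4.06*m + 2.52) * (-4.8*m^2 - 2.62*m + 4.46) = 8.544*m^4 - 14.8244*m^3 - 30.672*m^2 + 11.5052*m + 11.2392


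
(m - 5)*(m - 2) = m^2 - 7*m + 10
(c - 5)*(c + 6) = c^2 + c - 30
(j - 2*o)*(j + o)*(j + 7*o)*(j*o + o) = j^4*o + 6*j^3*o^2 + j^3*o - 9*j^2*o^3 + 6*j^2*o^2 - 14*j*o^4 - 9*j*o^3 - 14*o^4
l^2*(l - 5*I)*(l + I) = l^4 - 4*I*l^3 + 5*l^2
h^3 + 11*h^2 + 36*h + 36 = (h + 2)*(h + 3)*(h + 6)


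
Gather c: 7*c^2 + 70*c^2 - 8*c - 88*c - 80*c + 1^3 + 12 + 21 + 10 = 77*c^2 - 176*c + 44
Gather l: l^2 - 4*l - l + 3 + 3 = l^2 - 5*l + 6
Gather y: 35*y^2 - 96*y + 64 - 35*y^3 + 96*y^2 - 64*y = -35*y^3 + 131*y^2 - 160*y + 64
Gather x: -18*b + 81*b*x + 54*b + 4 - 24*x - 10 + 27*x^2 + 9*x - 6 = 36*b + 27*x^2 + x*(81*b - 15) - 12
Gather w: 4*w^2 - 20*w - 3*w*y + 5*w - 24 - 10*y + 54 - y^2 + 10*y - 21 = 4*w^2 + w*(-3*y - 15) - y^2 + 9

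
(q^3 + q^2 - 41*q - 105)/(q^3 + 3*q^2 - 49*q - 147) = (q + 5)/(q + 7)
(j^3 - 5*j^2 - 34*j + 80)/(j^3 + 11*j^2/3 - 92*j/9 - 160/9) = 9*(j^2 - 10*j + 16)/(9*j^2 - 12*j - 32)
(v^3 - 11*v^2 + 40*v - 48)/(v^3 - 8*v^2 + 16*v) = (v - 3)/v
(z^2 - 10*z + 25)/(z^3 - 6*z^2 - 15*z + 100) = 1/(z + 4)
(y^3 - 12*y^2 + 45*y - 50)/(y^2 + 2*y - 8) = (y^2 - 10*y + 25)/(y + 4)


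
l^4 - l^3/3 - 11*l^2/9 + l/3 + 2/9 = (l - 1)*(l - 2/3)*(l + 1/3)*(l + 1)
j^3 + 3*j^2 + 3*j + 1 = (j + 1)^3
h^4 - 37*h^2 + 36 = (h - 6)*(h - 1)*(h + 1)*(h + 6)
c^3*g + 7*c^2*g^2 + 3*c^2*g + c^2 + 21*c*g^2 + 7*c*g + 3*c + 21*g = (c + 3)*(c + 7*g)*(c*g + 1)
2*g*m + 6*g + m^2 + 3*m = (2*g + m)*(m + 3)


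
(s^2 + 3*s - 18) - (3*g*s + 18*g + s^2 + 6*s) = -3*g*s - 18*g - 3*s - 18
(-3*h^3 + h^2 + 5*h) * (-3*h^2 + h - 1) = 9*h^5 - 6*h^4 - 11*h^3 + 4*h^2 - 5*h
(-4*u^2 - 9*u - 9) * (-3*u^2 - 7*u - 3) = 12*u^4 + 55*u^3 + 102*u^2 + 90*u + 27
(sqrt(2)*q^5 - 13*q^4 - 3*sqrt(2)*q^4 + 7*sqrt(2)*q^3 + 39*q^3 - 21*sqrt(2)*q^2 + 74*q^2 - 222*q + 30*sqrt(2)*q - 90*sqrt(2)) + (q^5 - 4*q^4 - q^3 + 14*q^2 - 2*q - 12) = q^5 + sqrt(2)*q^5 - 17*q^4 - 3*sqrt(2)*q^4 + 7*sqrt(2)*q^3 + 38*q^3 - 21*sqrt(2)*q^2 + 88*q^2 - 224*q + 30*sqrt(2)*q - 90*sqrt(2) - 12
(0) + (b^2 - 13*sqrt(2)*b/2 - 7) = b^2 - 13*sqrt(2)*b/2 - 7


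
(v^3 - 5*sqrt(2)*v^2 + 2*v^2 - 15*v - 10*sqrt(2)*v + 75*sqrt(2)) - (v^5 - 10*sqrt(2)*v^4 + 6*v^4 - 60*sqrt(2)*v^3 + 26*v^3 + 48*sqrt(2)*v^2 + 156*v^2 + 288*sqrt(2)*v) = -v^5 - 6*v^4 + 10*sqrt(2)*v^4 - 25*v^3 + 60*sqrt(2)*v^3 - 154*v^2 - 53*sqrt(2)*v^2 - 298*sqrt(2)*v - 15*v + 75*sqrt(2)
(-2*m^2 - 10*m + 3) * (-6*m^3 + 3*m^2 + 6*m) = 12*m^5 + 54*m^4 - 60*m^3 - 51*m^2 + 18*m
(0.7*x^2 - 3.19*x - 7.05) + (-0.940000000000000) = 0.7*x^2 - 3.19*x - 7.99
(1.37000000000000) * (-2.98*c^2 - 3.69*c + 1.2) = -4.0826*c^2 - 5.0553*c + 1.644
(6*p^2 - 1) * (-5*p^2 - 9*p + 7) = -30*p^4 - 54*p^3 + 47*p^2 + 9*p - 7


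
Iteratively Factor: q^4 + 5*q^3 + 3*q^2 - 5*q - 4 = (q - 1)*(q^3 + 6*q^2 + 9*q + 4) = (q - 1)*(q + 4)*(q^2 + 2*q + 1) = (q - 1)*(q + 1)*(q + 4)*(q + 1)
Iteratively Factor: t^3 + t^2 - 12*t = (t - 3)*(t^2 + 4*t) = t*(t - 3)*(t + 4)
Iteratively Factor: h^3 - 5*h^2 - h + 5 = (h + 1)*(h^2 - 6*h + 5) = (h - 1)*(h + 1)*(h - 5)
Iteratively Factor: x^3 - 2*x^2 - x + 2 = (x - 1)*(x^2 - x - 2) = (x - 1)*(x + 1)*(x - 2)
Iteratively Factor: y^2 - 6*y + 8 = (y - 2)*(y - 4)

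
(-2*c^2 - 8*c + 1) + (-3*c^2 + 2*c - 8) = -5*c^2 - 6*c - 7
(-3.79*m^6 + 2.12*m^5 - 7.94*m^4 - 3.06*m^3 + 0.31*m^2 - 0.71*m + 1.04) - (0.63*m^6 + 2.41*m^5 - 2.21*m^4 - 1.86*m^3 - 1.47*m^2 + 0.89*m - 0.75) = -4.42*m^6 - 0.29*m^5 - 5.73*m^4 - 1.2*m^3 + 1.78*m^2 - 1.6*m + 1.79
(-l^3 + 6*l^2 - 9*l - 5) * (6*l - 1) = -6*l^4 + 37*l^3 - 60*l^2 - 21*l + 5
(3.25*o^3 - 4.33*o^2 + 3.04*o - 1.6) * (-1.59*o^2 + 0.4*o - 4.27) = -5.1675*o^5 + 8.1847*o^4 - 20.4431*o^3 + 22.2491*o^2 - 13.6208*o + 6.832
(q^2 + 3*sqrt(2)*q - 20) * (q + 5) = q^3 + 3*sqrt(2)*q^2 + 5*q^2 - 20*q + 15*sqrt(2)*q - 100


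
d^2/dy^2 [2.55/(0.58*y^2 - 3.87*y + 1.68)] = (-1.71564*y^2 + 11.44746*y + 2.55*(1.16*y - 3.87)*(2.32*y - 7.74) - 4.96944)/(0.58*y^2 - 3.87*y + 1.68)^3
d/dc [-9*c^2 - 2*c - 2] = -18*c - 2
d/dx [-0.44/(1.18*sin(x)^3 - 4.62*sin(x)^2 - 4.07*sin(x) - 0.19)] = (1.5576*sin(x)^2 - 4.0656*sin(x) - 1.7908)*cos(x)/(-1.18*sin(x)^3 + 4.62*sin(x)^2 + 4.07*sin(x) + 0.19)^2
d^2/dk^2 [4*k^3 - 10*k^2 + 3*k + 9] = 24*k - 20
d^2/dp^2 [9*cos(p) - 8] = -9*cos(p)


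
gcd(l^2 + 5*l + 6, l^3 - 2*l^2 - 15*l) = l + 3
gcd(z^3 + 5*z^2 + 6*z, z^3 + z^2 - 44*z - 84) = z + 2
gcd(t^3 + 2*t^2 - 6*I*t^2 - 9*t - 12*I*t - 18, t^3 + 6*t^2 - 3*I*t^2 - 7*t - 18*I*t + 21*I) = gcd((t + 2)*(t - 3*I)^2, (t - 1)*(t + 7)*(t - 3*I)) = t - 3*I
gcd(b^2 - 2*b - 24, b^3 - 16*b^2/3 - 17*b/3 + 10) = b - 6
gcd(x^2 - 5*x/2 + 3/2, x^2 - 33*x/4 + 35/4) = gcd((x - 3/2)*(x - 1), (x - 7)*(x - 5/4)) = 1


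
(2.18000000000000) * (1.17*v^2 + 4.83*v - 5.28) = 2.5506*v^2 + 10.5294*v - 11.5104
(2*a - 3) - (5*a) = -3*a - 3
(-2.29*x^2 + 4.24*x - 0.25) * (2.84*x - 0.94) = -6.5036*x^3 + 14.1942*x^2 - 4.6956*x + 0.235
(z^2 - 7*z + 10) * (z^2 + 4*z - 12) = z^4 - 3*z^3 - 30*z^2 + 124*z - 120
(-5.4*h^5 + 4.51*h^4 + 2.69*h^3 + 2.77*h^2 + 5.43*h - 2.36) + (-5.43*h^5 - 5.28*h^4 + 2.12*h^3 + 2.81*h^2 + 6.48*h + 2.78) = -10.83*h^5 - 0.77*h^4 + 4.81*h^3 + 5.58*h^2 + 11.91*h + 0.42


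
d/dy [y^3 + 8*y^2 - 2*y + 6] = 3*y^2 + 16*y - 2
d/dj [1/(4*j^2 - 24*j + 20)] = (3 - j)/(2*(j^2 - 6*j + 5)^2)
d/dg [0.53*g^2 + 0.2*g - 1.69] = 1.06*g + 0.2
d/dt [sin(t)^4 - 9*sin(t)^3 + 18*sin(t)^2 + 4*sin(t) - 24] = (4*sin(t)^3 - 27*sin(t)^2 + 36*sin(t) + 4)*cos(t)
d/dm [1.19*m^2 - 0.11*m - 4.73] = 2.38*m - 0.11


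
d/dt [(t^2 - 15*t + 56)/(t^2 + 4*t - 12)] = (19*t^2 - 136*t - 44)/(t^4 + 8*t^3 - 8*t^2 - 96*t + 144)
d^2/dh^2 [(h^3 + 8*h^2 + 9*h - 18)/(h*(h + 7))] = 4*(h^3 - 27*h^2 - 189*h - 441)/(h^3*(h^3 + 21*h^2 + 147*h + 343))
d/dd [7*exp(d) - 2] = 7*exp(d)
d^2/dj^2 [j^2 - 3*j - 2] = 2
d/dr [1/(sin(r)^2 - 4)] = -2*sin(r)*cos(r)/(sin(r)^2 - 4)^2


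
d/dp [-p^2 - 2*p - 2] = -2*p - 2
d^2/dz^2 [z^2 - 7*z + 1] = 2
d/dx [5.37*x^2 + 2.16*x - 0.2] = 10.74*x + 2.16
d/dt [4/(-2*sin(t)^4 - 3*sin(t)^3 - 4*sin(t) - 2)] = 4*(8*sin(t)^3 + 9*sin(t)^2 + 4)*cos(t)/(2*sin(t)^4 + 3*sin(t)^3 + 4*sin(t) + 2)^2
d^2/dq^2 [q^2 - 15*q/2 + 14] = 2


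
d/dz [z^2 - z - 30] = 2*z - 1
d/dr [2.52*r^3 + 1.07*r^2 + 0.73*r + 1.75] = 7.56*r^2 + 2.14*r + 0.73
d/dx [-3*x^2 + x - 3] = 1 - 6*x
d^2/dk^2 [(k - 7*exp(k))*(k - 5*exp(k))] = -12*k*exp(k) + 140*exp(2*k) - 24*exp(k) + 2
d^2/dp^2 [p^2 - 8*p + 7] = 2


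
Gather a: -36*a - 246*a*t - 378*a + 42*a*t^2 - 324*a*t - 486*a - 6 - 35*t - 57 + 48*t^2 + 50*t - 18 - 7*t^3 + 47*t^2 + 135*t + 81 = a*(42*t^2 - 570*t - 900) - 7*t^3 + 95*t^2 + 150*t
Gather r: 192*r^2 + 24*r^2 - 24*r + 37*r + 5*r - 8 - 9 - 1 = 216*r^2 + 18*r - 18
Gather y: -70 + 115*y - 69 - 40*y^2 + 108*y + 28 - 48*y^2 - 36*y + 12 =-88*y^2 + 187*y - 99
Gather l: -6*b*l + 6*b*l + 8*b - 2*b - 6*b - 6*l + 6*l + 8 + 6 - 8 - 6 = 0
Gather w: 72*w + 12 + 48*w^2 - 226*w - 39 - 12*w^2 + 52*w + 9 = 36*w^2 - 102*w - 18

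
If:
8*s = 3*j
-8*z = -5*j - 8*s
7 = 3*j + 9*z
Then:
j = 7/12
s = 7/32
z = 7/12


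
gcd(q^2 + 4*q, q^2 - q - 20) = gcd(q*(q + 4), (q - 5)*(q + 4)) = q + 4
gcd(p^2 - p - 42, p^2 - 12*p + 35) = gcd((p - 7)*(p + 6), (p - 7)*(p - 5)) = p - 7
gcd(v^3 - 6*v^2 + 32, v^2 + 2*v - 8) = 1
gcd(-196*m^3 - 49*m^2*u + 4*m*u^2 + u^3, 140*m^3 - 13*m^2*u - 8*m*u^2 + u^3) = -28*m^2 - 3*m*u + u^2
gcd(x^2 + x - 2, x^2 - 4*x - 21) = 1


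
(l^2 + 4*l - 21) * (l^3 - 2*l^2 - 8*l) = l^5 + 2*l^4 - 37*l^3 + 10*l^2 + 168*l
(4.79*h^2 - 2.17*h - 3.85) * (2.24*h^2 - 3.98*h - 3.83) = 10.7296*h^4 - 23.925*h^3 - 18.3331*h^2 + 23.6341*h + 14.7455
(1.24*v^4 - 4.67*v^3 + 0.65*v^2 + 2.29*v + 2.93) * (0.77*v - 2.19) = 0.9548*v^5 - 6.3115*v^4 + 10.7278*v^3 + 0.3398*v^2 - 2.759*v - 6.4167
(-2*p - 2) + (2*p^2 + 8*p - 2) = 2*p^2 + 6*p - 4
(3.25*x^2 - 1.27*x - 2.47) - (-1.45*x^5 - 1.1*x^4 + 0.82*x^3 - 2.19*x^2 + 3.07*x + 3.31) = 1.45*x^5 + 1.1*x^4 - 0.82*x^3 + 5.44*x^2 - 4.34*x - 5.78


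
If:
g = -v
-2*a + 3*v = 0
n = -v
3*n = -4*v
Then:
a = 0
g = 0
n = 0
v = 0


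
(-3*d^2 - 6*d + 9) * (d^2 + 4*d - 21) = -3*d^4 - 18*d^3 + 48*d^2 + 162*d - 189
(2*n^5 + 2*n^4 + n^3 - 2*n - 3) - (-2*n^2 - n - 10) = 2*n^5 + 2*n^4 + n^3 + 2*n^2 - n + 7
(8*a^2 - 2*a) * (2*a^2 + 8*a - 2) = 16*a^4 + 60*a^3 - 32*a^2 + 4*a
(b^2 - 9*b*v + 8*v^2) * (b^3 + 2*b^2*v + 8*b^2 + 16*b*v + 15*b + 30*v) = b^5 - 7*b^4*v + 8*b^4 - 10*b^3*v^2 - 56*b^3*v + 15*b^3 + 16*b^2*v^3 - 80*b^2*v^2 - 105*b^2*v + 128*b*v^3 - 150*b*v^2 + 240*v^3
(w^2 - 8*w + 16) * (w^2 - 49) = w^4 - 8*w^3 - 33*w^2 + 392*w - 784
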